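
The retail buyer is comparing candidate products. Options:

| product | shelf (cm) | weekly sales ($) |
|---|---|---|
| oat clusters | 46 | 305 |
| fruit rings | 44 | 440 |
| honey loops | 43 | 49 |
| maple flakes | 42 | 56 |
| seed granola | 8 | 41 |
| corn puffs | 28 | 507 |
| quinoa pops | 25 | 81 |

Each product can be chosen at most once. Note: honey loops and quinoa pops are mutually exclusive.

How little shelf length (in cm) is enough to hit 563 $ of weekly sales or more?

Minimise cm subject to total weekly sales ≥ 563.
Taking corn puffs + quinoa pops gives 588 (≥ 563) for 53 cm.
Below 53 cm the best achievable stays under 563.

53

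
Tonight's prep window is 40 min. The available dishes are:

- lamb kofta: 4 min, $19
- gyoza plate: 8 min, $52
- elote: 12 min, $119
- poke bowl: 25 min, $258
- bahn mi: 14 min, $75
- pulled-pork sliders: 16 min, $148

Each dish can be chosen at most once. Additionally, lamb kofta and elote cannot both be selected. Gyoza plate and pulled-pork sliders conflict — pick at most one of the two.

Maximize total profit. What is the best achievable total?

377

Taking elote + poke bowl: 37 min used, 377 in profit.
An exhaustive check of the 64 subsets confirms 377.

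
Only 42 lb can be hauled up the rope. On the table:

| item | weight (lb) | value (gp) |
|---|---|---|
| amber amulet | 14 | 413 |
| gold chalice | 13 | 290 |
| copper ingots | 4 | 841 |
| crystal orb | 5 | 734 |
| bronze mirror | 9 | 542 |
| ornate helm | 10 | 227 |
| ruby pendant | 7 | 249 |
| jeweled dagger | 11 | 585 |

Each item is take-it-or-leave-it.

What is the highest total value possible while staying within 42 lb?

Greedy by ratio would take copper ingots + crystal orb + bronze mirror + ruby pendant + jeweled dagger: 36 lb used, total 2951.
Replace ruby pendant with gold chalice: the trade gains 41 net, giving 2992 at 42 lb.
An exhaustive check of the 256 subsets confirms 2992.

2992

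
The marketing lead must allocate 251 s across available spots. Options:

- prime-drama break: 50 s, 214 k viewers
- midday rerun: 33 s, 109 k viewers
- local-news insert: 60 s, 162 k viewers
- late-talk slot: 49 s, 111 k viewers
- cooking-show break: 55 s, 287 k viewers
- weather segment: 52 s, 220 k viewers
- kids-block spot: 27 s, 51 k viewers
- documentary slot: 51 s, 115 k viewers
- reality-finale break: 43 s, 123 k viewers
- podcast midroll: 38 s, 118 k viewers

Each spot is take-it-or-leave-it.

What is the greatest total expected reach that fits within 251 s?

The ratio heuristic lands on prime-drama break + midday rerun + cooking-show break + weather segment + podcast midroll (948) but leaves 23 s idle.
Replace podcast midroll with local-news insert: the trade gains 44 net, giving 992 at 250 s.

992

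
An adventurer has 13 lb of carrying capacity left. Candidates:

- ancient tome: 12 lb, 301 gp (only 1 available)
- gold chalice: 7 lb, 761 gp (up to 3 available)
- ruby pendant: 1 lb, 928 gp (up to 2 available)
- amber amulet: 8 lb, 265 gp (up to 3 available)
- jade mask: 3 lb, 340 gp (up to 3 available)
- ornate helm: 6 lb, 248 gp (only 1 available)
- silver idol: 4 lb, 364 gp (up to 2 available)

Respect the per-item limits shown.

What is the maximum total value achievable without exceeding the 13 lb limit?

2981

The ratio heuristic lands on 2×ruby pendant + 3×jade mask (2876) but leaves 2 lb idle.
The 9 lb tied up in 3×jade mask is better spent on gold chalice + silver idol — total rises to 2981 (13 lb).
Nothing else within 13 lb beats 2981.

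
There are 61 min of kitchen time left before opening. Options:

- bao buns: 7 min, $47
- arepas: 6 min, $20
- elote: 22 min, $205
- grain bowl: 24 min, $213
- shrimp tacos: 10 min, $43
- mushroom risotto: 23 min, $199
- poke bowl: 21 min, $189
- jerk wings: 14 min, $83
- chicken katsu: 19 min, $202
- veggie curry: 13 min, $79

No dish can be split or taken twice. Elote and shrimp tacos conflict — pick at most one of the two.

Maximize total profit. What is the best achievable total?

533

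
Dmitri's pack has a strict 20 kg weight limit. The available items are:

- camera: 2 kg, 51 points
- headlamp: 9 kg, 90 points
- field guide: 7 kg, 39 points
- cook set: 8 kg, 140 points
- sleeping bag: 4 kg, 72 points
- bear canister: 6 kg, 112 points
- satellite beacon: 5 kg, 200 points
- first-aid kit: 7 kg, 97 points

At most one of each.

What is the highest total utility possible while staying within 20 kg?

463

Greedy by ratio would take camera + sleeping bag + bear canister + satellite beacon: 17 kg used, total 435.
Dropping bear canister frees 6 kg; slotting in cook set (8 kg) lifts the total to 463 at 19 kg.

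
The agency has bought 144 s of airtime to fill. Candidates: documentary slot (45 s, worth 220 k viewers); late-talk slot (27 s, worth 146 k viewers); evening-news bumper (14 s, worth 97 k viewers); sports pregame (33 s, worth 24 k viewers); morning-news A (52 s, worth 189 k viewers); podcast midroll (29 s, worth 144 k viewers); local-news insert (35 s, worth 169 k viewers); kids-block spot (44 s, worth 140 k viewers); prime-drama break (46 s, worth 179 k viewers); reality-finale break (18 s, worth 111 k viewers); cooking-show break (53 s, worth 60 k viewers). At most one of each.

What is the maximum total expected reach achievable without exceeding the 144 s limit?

Filling by ratio: documentary slot + late-talk slot + evening-news bumper + podcast midroll + reality-finale break for 718, with 11 s left unused.
The 29 s tied up in podcast midroll is better spent on local-news insert — total rises to 743 (139 s).

743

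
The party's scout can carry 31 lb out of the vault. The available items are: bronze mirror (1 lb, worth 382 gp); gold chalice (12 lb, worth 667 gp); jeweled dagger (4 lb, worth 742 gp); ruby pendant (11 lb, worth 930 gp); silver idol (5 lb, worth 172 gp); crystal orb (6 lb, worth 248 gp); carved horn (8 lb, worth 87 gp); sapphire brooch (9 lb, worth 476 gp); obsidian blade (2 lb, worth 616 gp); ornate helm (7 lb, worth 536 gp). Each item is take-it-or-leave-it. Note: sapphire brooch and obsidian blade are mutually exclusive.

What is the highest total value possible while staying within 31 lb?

3454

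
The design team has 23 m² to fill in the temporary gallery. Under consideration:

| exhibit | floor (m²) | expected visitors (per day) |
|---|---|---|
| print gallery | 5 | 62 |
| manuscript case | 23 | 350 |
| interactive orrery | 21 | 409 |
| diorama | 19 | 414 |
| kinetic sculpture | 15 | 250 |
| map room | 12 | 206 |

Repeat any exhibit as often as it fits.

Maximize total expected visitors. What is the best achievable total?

Best packing: diorama — 19 m², 414 total.
Every other selection either busts 23 m² or fails to beat 414.

414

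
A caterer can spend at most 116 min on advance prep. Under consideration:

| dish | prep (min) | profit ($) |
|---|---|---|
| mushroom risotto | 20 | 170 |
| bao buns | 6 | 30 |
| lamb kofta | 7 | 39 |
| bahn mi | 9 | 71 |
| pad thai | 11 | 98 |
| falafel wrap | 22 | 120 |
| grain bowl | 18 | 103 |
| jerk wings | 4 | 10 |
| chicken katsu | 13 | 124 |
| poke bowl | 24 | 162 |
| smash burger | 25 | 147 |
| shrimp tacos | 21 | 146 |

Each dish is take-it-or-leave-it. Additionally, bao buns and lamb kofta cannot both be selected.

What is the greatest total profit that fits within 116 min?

874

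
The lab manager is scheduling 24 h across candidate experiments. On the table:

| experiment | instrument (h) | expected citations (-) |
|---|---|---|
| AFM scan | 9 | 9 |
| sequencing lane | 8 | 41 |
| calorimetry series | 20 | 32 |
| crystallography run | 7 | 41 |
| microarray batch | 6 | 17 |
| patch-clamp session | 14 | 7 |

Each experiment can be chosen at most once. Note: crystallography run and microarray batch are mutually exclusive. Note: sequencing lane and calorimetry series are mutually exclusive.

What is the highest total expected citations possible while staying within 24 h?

91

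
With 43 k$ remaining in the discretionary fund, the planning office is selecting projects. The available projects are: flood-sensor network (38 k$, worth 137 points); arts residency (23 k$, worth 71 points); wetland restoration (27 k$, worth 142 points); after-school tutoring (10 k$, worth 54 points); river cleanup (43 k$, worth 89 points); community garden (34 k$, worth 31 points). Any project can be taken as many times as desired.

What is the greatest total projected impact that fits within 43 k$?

By projected impact per k$: after-school tutoring 5.40, wetland restoration 5.26, flood-sensor network 3.61, arts residency 3.09 lead.
4×after-school tutoring uses 40 of the 43 k$ and totals 216.
No other feasible combination exceeds 216.

216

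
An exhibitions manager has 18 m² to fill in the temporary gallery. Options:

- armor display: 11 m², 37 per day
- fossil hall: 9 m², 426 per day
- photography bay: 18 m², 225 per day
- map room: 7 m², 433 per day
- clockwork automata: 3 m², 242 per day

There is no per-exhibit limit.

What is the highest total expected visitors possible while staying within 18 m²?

Best packing: 6×clockwork automata — 18 m², 1452 total.
Every other selection either busts 18 m² or fails to beat 1452.

1452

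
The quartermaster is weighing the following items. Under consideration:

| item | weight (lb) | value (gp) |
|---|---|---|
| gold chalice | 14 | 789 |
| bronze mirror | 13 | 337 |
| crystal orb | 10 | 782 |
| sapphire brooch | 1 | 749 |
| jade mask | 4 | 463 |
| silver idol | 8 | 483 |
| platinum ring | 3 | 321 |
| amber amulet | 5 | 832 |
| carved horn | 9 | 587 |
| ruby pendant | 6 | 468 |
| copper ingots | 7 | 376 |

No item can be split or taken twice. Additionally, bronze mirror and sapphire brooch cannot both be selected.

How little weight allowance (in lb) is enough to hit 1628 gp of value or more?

Minimise lb subject to total value ≥ 1628.
Taking sapphire brooch + platinum ring + amber amulet gives 1902 (≥ 1628) for 9 lb.
Below 9 lb the best achievable stays under 1628.

9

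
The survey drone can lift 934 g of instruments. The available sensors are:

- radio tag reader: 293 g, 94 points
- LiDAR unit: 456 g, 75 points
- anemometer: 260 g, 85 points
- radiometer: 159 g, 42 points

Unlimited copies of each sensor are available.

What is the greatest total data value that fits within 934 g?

282

Density check — anemometer 0.33, radio tag reader 0.32, radiometer 0.26 are the best per g.
Taking the top-ratio sensors first gives 3×anemometer for 255 (780 g).
The 780 g tied up in 3×anemometer is better spent on 3×radio tag reader — total rises to 282 (879 g).
The spare 55 g is too small for any remaining sensor, and no exchange beats 282.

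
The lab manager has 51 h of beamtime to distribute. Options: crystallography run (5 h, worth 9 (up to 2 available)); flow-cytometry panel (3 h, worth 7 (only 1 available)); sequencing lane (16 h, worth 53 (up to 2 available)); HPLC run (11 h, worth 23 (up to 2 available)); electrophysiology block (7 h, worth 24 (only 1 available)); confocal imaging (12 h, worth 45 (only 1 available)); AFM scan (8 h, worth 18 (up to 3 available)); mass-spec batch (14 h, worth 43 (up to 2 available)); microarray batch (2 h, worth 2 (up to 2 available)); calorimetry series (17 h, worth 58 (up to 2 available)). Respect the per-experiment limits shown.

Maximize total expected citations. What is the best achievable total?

Taking the top-ratio experiments first gives electrophysiology block + confocal imaging + mass-spec batch + calorimetry series for 170 (50 h).
Replace mass-spec batch and calorimetry series with 2×sequencing lane: the trade gains 5 net, giving 175 at 51 h.
Every other selection either busts 51 h or exceeds an availability limit or fails to beat 175.

175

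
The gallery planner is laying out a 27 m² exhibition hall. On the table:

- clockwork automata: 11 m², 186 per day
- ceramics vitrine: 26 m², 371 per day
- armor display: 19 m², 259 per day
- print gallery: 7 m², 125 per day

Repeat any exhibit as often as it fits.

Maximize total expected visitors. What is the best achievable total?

436

The ratio heuristic lands on 3×print gallery (375) but leaves 6 m² idle.
The 7 m² tied up in print gallery is better spent on clockwork automata — total rises to 436 (25 m²).
The spare 2 m² is too small for any remaining exhibit, and no exchange beats 436.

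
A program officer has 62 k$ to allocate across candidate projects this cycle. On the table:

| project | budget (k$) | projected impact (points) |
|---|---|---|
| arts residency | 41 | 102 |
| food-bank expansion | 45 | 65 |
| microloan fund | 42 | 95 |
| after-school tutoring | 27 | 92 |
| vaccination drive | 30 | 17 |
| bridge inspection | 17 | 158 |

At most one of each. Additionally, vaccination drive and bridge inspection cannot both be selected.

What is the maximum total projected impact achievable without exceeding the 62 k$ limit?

Density check — bridge inspection 9.29, after-school tutoring 3.41, arts residency 2.49 are the best per k$.
Greedy by ratio would take after-school tutoring + bridge inspection: 44 k$ used, total 250.
Dropping after-school tutoring frees 27 k$; slotting in arts residency (41 k$) lifts the total to 260 at 58 k$.

260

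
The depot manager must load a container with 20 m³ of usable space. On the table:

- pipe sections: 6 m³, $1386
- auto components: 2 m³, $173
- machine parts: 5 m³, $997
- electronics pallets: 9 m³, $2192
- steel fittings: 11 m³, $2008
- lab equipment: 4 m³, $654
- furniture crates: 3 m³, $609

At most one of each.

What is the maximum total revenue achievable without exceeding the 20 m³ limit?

By revenue per m³: electronics pallets 243.56, pipe sections 231.00, furniture crates 203.00 lead.
A density-first pass picks pipe sections + auto components + electronics pallets + furniture crates — 4360 at 20 m³.
Replace auto components and furniture crates with machine parts: the trade gains 215 net, giving 4575 at 20 m³.

4575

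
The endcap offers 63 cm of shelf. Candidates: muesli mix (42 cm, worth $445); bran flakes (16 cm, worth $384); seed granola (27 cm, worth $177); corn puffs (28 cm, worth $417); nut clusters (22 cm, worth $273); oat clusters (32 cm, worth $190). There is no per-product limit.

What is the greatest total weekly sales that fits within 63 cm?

The ratio heuristic lands on 3×bran flakes (1152) but leaves 15 cm idle.
Dropping bran flakes frees 16 cm; slotting in corn puffs (28 cm) lifts the total to 1185 at 60 cm.

1185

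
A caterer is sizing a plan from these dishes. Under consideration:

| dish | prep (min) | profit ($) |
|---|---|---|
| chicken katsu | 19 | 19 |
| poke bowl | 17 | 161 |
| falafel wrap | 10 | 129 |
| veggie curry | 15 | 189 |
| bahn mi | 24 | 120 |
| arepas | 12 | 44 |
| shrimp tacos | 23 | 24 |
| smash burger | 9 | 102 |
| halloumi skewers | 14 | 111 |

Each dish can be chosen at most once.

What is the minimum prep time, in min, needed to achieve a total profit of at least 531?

48

Need the lightest bundle worth ≥ 531.
falafel wrap + veggie curry + smash burger + halloumi skewers reaches 531 using 48 min.
No combination under 48 min hits 531.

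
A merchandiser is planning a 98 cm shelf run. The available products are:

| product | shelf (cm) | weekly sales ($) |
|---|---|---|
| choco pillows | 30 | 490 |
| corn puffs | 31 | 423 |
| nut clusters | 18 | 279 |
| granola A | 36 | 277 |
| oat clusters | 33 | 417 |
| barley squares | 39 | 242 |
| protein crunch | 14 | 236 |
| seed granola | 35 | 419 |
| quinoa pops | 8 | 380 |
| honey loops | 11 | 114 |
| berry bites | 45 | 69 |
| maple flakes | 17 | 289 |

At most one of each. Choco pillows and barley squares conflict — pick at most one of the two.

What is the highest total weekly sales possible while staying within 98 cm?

Density check — quinoa pops 47.50, maple flakes 17.00, protein crunch 16.86 are the best per cm.
Choco pillows + nut clusters + protein crunch + quinoa pops + honey loops + maple flakes uses 98 of the 98 cm and totals 1788.
Nothing else feasible within 98 cm beats 1788.

1788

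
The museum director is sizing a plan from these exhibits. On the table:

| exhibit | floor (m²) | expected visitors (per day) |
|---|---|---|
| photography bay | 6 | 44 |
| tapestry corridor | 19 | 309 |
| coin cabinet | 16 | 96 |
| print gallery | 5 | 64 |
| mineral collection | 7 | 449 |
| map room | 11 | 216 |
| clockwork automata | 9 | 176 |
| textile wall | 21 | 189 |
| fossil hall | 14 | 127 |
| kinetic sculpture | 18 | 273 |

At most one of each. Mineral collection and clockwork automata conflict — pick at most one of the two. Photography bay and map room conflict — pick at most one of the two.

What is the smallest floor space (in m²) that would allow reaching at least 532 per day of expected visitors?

Look for the lowest-floor combination reaching 532.
Taking photography bay + print gallery + mineral collection gives 557 (≥ 532) for 18 m².
No combination under 18 m² hits 532.

18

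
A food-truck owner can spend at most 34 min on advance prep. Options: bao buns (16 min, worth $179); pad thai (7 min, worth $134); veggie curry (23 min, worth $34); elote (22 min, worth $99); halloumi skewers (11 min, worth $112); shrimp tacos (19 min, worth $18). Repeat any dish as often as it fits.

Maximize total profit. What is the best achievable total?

The ratio ordering already packs tightly: 4×pad thai, 28 min, 536.

536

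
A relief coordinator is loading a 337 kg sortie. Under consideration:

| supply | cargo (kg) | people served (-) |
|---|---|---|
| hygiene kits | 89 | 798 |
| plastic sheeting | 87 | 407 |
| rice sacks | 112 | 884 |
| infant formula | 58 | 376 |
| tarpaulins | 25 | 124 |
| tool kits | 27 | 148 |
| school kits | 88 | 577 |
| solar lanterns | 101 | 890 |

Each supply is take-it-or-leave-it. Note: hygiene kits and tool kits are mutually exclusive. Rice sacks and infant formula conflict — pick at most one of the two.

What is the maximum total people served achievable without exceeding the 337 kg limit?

2696

Best packing: hygiene kits + rice sacks + tarpaulins + solar lanterns — 327 kg, 2696 total.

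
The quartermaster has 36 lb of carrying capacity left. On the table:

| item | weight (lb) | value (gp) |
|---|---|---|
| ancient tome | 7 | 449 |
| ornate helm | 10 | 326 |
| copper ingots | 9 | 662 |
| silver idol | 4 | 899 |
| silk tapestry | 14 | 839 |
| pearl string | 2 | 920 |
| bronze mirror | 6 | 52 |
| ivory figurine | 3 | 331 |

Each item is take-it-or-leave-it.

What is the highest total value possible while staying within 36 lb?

3769

Filling by ratio: ancient tome + ornate helm + copper ingots + silver idol + pearl string + ivory figurine for 3587, with 1 lb left unused.
Dropping ornate helm and ivory figurine frees 13 lb; slotting in silk tapestry (14 lb) lifts the total to 3769 at 36 lb.
The closest alternative, copper ingots + silver idol + silk tapestry + pearl string + ivory figurine, reaches only 3651.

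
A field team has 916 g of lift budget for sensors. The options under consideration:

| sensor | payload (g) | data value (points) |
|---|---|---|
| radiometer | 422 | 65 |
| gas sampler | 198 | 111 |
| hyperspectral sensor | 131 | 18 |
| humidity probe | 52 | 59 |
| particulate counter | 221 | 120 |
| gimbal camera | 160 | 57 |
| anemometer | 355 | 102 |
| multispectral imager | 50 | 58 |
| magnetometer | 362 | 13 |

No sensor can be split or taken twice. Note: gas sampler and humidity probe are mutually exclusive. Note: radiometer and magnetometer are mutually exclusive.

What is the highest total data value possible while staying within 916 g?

396

Humidity probe + particulate counter + gimbal camera + anemometer + multispectral imager uses 838 of the 916 g and totals 396.
Runner-up gas sampler + particulate counter + anemometer + multispectral imager tops out at 391.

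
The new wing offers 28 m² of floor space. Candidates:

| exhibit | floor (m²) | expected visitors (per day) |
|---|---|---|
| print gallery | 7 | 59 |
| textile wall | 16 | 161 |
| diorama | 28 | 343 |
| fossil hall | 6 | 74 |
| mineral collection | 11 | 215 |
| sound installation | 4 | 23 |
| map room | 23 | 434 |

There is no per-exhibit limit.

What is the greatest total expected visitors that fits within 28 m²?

504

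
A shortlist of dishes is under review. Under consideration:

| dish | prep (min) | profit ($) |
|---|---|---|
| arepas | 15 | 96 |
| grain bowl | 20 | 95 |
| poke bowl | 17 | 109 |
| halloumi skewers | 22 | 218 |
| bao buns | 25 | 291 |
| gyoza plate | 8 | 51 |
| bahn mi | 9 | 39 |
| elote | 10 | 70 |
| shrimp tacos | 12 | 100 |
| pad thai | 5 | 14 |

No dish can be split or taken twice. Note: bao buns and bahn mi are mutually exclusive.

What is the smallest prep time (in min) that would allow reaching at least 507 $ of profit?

47

Look for the lowest-prep combination reaching 507.
Taking halloumi skewers + bao buns gives 509 (≥ 507) for 47 min.
Any bundle with less than 47 min falls short of 507.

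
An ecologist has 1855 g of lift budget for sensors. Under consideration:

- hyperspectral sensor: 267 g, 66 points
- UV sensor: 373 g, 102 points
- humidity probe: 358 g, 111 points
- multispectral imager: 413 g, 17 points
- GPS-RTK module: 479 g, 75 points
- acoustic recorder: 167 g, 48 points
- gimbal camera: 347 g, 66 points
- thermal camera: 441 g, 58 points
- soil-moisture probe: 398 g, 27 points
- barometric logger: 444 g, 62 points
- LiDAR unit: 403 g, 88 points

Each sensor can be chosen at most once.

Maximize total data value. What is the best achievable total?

433

Greedy by ratio would take hyperspectral sensor + UV sensor + humidity probe + acoustic recorder + LiDAR unit: 1568 g used, total 415.
Dropping acoustic recorder frees 167 g; slotting in gimbal camera (347 g) lifts the total to 433 at 1748 g.
Runner-up hyperspectral sensor + UV sensor + humidity probe + barometric logger + LiDAR unit tops out at 429.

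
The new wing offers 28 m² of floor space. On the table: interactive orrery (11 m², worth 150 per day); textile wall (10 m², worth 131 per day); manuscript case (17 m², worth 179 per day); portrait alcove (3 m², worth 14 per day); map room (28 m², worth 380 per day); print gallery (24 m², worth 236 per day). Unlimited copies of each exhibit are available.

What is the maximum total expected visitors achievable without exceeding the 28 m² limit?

Taking the top-ratio exhibits first gives 2×interactive orrery + 2×portrait alcove for 328 (28 m²).
Dropping 2×interactive orrery and 2×portrait alcove frees 28 m²; slotting in map room (28 m²) lifts the total to 380 at 28 m².
Every other selection either busts 28 m² or fails to beat 380.

380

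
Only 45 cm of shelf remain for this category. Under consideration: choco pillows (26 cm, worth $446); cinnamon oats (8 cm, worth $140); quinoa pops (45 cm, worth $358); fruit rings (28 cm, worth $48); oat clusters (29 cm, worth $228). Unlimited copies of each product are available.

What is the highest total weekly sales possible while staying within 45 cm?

Density check — cinnamon oats 17.50, choco pillows 17.15, quinoa pops 7.96, oat clusters 7.86 are the best per cm.
Filling by ratio: 5×cinnamon oats for 700, with 5 cm left unused.
The 24 cm tied up in 3×cinnamon oats is better spent on choco pillows — total rises to 726 (42 cm).

726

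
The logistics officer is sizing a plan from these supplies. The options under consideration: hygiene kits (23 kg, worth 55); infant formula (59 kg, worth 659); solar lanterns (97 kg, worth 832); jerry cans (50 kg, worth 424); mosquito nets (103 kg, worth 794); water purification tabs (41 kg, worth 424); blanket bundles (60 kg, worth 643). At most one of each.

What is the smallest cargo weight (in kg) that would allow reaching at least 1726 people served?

Look for the lowest-cargo combination reaching 1726.
infant formula + water purification tabs + blanket bundles reaches 1726 using 160 kg.
Any bundle with less than 160 kg falls short of 1726.

160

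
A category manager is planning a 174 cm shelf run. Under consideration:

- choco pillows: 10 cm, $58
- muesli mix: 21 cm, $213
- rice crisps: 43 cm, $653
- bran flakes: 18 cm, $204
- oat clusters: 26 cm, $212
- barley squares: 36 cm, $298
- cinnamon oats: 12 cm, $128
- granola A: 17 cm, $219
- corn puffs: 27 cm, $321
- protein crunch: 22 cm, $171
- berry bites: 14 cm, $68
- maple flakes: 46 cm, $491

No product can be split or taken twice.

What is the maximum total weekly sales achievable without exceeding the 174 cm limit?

2101

Taking the top-ratio products first gives choco pillows + rice crisps + bran flakes + cinnamon oats + granola A + corn puffs + maple flakes for 2074 (173 cm).
Replace choco pillows and cinnamon oats with muesli mix: the trade gains 27 net, giving 2101 at 172 cm.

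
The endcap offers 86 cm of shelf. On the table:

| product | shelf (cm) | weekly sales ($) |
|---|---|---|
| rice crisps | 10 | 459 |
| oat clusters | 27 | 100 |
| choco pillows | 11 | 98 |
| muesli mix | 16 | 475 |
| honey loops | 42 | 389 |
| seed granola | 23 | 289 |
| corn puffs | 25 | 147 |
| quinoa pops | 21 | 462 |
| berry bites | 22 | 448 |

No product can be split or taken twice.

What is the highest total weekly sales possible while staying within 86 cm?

1942

Taking rice crisps + choco pillows + muesli mix + quinoa pops + berry bites: 80 cm used, 1942 in weekly sales.
Next best is rice crisps + muesli mix + quinoa pops + berry bites at 1844 (69 cm) — short by 98.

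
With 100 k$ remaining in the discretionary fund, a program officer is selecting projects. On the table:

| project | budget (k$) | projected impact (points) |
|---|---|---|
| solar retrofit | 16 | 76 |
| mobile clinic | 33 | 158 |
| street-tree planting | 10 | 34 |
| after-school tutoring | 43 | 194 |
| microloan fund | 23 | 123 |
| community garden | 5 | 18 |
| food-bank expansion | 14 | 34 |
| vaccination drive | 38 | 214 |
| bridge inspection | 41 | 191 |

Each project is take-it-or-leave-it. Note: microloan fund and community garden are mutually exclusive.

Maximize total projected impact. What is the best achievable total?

Taking solar retrofit + community garden + vaccination drive + bridge inspection: 100 k$ used, 499 in projected impact.
That's the maximum — no feasible swap from here does better than 499.

499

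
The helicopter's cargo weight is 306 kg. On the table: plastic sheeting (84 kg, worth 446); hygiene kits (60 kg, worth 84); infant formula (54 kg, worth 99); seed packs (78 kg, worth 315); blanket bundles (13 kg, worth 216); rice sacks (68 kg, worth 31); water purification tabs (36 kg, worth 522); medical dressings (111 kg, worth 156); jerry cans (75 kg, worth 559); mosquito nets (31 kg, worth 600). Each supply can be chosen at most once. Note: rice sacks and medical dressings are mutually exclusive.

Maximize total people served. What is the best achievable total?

2442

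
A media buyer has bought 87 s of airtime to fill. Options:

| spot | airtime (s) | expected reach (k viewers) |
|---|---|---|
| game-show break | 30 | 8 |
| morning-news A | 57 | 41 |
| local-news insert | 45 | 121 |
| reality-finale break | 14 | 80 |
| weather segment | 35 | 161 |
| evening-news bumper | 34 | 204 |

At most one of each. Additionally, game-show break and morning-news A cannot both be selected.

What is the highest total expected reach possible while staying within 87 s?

445

Best packing: reality-finale break + weather segment + evening-news bumper — 83 s, 445 total.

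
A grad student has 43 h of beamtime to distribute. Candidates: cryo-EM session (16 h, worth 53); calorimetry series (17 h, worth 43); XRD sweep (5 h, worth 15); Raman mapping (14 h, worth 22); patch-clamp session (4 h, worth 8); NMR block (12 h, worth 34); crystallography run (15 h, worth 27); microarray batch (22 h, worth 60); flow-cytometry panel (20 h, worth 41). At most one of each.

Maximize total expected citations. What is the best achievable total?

128

The ratio heuristic lands on cryo-EM session + XRD sweep + patch-clamp session + NMR block (110) but leaves 6 h idle.
Dropping patch-clamp session and NMR block frees 16 h; slotting in microarray batch (22 h) lifts the total to 128 at 43 h.
The closest alternative, cryo-EM session + patch-clamp session + microarray batch, reaches only 121.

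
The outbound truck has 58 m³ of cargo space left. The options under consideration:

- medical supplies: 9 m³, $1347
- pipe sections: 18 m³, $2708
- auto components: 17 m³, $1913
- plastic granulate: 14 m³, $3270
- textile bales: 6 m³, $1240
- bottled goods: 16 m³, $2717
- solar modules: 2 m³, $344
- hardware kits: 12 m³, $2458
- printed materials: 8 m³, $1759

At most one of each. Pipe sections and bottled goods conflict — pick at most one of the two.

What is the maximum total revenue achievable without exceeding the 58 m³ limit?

11788

Density check — plastic granulate 233.57, printed materials 219.88, textile bales 206.67 are the best per m³.
Plastic granulate + textile bales + bottled goods + solar modules + hardware kits + printed materials uses 58 of the 58 m³ and totals 11788.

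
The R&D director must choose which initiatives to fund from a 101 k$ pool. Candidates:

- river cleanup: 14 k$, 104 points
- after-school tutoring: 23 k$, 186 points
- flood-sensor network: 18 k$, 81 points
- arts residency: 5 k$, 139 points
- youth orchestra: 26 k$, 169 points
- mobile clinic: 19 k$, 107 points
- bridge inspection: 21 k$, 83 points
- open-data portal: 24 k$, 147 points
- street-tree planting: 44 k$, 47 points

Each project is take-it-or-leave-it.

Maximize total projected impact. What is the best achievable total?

748

Greedy by ratio would take river cleanup + after-school tutoring + arts residency + youth orchestra + open-data portal: 92 k$ used, total 745.
Dropping river cleanup frees 14 k$; slotting in mobile clinic (19 k$) lifts the total to 748 at 97 k$.
That's the maximum — no swap from here does better than 748.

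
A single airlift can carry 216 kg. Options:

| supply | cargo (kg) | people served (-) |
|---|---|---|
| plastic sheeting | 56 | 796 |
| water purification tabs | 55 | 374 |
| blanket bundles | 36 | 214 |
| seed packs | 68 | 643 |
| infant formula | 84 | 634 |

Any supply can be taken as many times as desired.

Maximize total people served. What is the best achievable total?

2602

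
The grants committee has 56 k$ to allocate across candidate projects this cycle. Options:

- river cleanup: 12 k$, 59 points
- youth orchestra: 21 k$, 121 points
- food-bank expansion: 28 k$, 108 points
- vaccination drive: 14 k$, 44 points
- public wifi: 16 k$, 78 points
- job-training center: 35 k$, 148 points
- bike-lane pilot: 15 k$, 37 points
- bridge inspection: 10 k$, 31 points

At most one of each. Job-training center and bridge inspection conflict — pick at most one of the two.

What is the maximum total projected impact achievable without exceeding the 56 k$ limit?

269

Taking the top-ratio projects first gives river cleanup + youth orchestra + public wifi for 258 (49 k$).
The 28 k$ tied up in river cleanup and public wifi is better spent on job-training center — total rises to 269 (56 k$).
That's the maximum — no feasible swap from here does better than 269.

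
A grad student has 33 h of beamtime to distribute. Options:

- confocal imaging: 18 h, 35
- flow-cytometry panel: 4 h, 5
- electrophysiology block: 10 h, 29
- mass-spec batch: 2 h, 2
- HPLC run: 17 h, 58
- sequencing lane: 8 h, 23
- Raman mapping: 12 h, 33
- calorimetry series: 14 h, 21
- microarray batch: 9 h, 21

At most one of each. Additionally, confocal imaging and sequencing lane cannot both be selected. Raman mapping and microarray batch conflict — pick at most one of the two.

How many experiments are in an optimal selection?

3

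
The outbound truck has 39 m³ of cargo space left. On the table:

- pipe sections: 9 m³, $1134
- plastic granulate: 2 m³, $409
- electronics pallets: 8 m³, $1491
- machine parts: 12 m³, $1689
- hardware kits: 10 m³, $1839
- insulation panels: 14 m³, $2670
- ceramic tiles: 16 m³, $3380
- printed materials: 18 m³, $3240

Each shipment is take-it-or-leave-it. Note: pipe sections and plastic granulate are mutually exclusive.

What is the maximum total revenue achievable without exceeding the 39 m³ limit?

7541

Taking the top-ratio shipments first gives plastic granulate + insulation panels + ceramic tiles for 6459 (32 m³).
Replace plastic granulate with electronics pallets: the trade gains 1082 net, giving 7541 at 38 m³.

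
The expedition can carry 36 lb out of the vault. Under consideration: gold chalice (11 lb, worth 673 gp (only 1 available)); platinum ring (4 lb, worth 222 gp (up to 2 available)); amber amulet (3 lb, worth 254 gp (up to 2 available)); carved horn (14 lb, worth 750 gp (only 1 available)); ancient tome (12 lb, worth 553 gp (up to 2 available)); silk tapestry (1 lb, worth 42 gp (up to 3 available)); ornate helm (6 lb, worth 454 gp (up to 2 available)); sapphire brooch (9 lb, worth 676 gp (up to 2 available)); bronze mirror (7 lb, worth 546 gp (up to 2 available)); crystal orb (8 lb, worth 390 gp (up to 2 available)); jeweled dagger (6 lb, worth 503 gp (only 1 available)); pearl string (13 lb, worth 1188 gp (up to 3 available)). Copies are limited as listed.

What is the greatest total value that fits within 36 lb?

3176

Taking the top-ratio items first gives platinum ring + 2×amber amulet + 2×pearl string for 3106 (36 lb).
Replace platinum ring and amber amulet with bronze mirror: the trade gains 70 net, giving 3176 at 36 lb.
That's the maximum — no swap from here does better than 3176.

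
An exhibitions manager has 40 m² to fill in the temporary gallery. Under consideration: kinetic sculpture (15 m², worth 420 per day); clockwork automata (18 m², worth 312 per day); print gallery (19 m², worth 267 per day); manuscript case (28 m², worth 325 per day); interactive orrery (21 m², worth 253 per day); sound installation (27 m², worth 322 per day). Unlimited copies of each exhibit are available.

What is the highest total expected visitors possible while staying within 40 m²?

840

Best packing: 2×kinetic sculpture — 30 m², 840 total.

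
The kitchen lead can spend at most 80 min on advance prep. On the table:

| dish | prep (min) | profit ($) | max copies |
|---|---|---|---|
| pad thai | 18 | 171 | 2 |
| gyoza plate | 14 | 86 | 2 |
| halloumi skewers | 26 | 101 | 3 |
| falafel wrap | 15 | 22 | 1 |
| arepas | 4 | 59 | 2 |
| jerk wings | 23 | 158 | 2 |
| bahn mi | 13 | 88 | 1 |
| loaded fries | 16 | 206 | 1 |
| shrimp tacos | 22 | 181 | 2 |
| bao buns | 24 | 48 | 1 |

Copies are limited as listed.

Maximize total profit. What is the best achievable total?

Taking the top-ratio dishes first gives 2×pad thai + 2×arepas + bahn mi + loaded fries for 754 (73 min).
The 17 min tied up in arepas and bahn mi is better spent on shrimp tacos — total rises to 788 (78 min).

788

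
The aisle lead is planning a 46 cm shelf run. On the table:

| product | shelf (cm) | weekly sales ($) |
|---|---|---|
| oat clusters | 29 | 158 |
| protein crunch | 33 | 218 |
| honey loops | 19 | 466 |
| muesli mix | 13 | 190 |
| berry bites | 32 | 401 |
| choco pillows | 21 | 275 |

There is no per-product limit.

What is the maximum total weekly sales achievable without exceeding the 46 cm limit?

By weekly sales per cm: honey loops 24.53, muesli mix 14.62, choco pillows 13.10 lead.
2×honey loops uses 38 of the 46 cm and totals 932.
That's the maximum — no swap from here does better than 932.

932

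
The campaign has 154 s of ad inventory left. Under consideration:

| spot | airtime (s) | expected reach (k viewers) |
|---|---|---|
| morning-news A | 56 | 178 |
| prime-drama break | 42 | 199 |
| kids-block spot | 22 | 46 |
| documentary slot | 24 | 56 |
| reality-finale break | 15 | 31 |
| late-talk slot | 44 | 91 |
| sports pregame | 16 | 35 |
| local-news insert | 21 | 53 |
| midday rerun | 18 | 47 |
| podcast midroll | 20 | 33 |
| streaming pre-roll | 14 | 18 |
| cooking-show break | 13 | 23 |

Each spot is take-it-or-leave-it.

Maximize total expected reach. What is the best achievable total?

512

Taking morning-news A + prime-drama break + sports pregame + local-news insert + midday rerun: 153 s used, 512 in expected reach.
No other feasible combination exceeds 512.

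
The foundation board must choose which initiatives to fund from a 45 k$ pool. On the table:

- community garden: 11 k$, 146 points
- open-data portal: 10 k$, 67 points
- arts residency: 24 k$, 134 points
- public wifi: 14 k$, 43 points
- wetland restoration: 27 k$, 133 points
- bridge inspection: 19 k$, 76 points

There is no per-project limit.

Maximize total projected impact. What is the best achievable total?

584

4×community garden uses 44 of the 45 k$ and totals 584.
Nothing else within 45 k$ beats 584.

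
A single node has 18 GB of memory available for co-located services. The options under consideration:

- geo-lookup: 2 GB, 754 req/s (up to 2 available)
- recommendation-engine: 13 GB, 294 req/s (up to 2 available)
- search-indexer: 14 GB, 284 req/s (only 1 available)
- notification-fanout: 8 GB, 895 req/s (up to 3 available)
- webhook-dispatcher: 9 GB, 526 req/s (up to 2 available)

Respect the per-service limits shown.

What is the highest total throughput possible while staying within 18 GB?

2544

By throughput per GB: geo-lookup 377.00, notification-fanout 111.88, webhook-dispatcher 58.44 lead.
Taking the top-ratio services first gives 2×geo-lookup + notification-fanout for 2403 (12 GB).
Dropping geo-lookup frees 2 GB; slotting in notification-fanout (8 GB) lifts the total to 2544 at 18 GB.
Nothing else within 18 GB beats 2544.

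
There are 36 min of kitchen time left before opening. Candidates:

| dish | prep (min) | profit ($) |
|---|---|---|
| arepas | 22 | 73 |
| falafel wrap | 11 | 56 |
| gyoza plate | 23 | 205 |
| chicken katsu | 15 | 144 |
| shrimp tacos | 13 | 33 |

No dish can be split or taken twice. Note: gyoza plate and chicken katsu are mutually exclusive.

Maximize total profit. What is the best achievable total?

Greedy by ratio would take falafel wrap + chicken katsu: 26 min used, total 200.
Dropping chicken katsu frees 15 min; slotting in gyoza plate (23 min) lifts the total to 261 at 34 min.

261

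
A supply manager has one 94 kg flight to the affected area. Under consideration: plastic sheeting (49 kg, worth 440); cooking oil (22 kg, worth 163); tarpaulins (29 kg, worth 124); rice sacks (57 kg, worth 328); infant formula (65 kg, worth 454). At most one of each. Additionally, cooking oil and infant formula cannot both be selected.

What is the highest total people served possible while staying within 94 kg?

Density check — plastic sheeting 8.98, cooking oil 7.41, infant formula 6.98 are the best per kg.
Taking plastic sheeting + cooking oil: 71 kg used, 603 in people served.
Next best is tarpaulins + infant formula at 578 (94 kg) — short by 25.

603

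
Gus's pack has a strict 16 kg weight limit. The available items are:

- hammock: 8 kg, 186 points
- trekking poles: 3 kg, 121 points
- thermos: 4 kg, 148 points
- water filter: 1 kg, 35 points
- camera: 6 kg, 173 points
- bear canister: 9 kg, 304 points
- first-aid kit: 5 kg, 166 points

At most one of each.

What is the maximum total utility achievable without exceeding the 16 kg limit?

Ranking by ratio (utility/kg): trekking poles 40.33, thermos 37.00, water filter 35.00, bear canister 33.78.
A density-first pass picks trekking poles + thermos + water filter + first-aid kit — 470 at 13 kg.
The 6 kg tied up in water filter and first-aid kit is better spent on bear canister — total rises to 573 (16 kg).
Nothing else within 16 kg beats 573.

573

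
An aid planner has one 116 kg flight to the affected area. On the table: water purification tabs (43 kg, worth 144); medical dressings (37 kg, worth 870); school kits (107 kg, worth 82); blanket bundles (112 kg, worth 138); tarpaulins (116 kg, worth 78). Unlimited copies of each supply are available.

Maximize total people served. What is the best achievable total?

By people served per kg: medical dressings 23.51, water purification tabs 3.35, blanket bundles 1.23 lead.
3×medical dressings uses 111 of the 116 kg and totals 2610.
Every other selection either busts 116 kg or fails to beat 2610.

2610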